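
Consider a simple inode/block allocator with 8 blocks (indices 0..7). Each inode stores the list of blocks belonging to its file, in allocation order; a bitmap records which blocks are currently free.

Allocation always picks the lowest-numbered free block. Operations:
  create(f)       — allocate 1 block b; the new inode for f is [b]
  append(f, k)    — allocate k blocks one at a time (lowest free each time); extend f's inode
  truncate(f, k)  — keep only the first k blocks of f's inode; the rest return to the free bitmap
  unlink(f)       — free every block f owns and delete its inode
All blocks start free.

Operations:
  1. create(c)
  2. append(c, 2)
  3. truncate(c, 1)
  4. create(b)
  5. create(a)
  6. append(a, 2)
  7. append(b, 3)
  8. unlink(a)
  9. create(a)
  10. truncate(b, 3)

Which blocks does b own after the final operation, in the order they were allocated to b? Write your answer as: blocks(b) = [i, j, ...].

[1] create(c) — c=0 (map F.......)
[2] append(c, 2) — c=0,1,2 (map FFF.....)
[3] truncate(c, 1) — c=0 (map F.......)
[4] create(b) — b=1 c=0 (map FF......)
[5] create(a) — a=2 b=1 c=0 (map FFF.....)
[6] append(a, 2) — a=2,3,4 b=1 c=0 (map FFFFF...)
[7] append(b, 3) — a=2,3,4 b=1,5,6,7 c=0 (map FFFFFFFF)
[8] unlink(a) — b=1,5,6,7 c=0 (map FF...FFF)
[9] create(a) — a=2 b=1,5,6,7 c=0 (map FFF..FFF)
[10] truncate(b, 3) — a=2 b=1,5,6 c=0 (map FFF..FF.)

blocks(b) = [1, 5, 6]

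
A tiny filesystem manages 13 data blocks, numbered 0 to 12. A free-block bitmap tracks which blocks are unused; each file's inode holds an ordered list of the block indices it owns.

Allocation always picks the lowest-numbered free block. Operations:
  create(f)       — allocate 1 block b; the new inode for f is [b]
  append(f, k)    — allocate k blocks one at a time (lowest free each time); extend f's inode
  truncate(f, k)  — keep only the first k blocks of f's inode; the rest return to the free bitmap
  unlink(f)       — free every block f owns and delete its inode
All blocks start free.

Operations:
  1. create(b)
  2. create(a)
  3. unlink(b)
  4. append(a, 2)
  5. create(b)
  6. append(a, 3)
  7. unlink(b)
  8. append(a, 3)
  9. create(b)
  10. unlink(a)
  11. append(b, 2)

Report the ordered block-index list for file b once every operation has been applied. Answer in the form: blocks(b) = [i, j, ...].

blocks(b) = [9, 0, 1]

[1] create(b) — b=0 (map F............)
[2] create(a) — a=1 b=0 (map FF...........)
[3] unlink(b) — a=1 (map .F...........)
[4] append(a, 2) — a=1,0,2 (map FFF..........)
[5] create(b) — a=1,0,2 b=3 (map FFFF.........)
[6] append(a, 3) — a=1,0,2,4,5,6 b=3 (map FFFFFFF......)
[7] unlink(b) — a=1,0,2,4,5,6 (map FFF.FFF......)
[8] append(a, 3) — a=1,0,2,4,5,6,3,7,8 (map FFFFFFFFF....)
[9] create(b) — a=1,0,2,4,5,6,3,7,8 b=9 (map FFFFFFFFFF...)
[10] unlink(a) — b=9 (map .........F...)
[11] append(b, 2) — b=9,0,1 (map FF.......F...)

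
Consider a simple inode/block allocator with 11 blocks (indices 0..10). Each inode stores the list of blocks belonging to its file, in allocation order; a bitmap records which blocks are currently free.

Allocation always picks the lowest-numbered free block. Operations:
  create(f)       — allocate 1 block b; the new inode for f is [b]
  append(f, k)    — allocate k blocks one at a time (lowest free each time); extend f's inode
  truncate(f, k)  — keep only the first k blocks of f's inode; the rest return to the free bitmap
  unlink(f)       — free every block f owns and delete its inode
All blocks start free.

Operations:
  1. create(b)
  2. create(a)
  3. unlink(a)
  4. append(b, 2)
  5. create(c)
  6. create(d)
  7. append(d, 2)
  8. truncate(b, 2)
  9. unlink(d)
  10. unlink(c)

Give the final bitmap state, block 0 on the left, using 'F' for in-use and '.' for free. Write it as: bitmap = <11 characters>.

create(b): bitmap=F.......... | b=[0]
create(a): bitmap=FF......... | a=[1] b=[0]
unlink(a): bitmap=F.......... | b=[0]
append(b, 2): bitmap=FFF........ | b=[0, 1, 2]
create(c): bitmap=FFFF....... | b=[0, 1, 2] c=[3]
create(d): bitmap=FFFFF...... | b=[0, 1, 2] c=[3] d=[4]
append(d, 2): bitmap=FFFFFFF.... | b=[0, 1, 2] c=[3] d=[4, 5, 6]
truncate(b, 2): bitmap=FF.FFFF.... | b=[0, 1] c=[3] d=[4, 5, 6]
unlink(d): bitmap=FF.F....... | b=[0, 1] c=[3]
unlink(c): bitmap=FF......... | b=[0, 1]

bitmap = FF.........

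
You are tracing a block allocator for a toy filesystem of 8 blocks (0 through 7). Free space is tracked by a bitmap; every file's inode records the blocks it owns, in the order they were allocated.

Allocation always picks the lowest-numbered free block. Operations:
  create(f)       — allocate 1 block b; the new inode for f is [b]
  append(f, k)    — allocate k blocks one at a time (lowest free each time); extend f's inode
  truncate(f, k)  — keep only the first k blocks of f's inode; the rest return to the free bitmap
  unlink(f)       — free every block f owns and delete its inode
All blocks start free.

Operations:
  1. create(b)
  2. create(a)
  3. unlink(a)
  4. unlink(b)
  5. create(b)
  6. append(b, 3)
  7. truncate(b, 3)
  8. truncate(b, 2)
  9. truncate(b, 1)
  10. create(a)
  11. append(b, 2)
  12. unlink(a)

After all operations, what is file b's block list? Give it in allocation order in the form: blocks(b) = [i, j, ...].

blocks(b) = [0, 2, 3]

  1. create(b)  ⇒  F.......  {b→[0]}
  2. create(a)  ⇒  FF......  {a→[1]; b→[0]}
  3. unlink(a)  ⇒  F.......  {b→[0]}
  4. unlink(b)  ⇒  ........  {}
  5. create(b)  ⇒  F.......  {b→[0]}
  6. append(b, 3)  ⇒  FFFF....  {b→[0, 1, 2, 3]}
  7. truncate(b, 3)  ⇒  FFF.....  {b→[0, 1, 2]}
  8. truncate(b, 2)  ⇒  FF......  {b→[0, 1]}
  9. truncate(b, 1)  ⇒  F.......  {b→[0]}
  10. create(a)  ⇒  FF......  {a→[1]; b→[0]}
  11. append(b, 2)  ⇒  FFFF....  {a→[1]; b→[0, 2, 3]}
  12. unlink(a)  ⇒  F.FF....  {b→[0, 2, 3]}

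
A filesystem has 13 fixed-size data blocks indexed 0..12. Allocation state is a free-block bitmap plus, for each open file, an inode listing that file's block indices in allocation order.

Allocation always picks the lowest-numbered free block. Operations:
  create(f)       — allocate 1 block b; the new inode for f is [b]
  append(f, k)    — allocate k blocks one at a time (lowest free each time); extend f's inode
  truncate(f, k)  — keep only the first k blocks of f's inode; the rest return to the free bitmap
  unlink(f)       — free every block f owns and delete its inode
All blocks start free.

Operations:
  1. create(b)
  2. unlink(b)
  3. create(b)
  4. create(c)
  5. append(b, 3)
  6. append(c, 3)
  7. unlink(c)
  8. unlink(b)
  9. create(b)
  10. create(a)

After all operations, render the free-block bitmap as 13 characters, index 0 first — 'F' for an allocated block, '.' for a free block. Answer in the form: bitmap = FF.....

create(b): bitmap=F............ | b=[0]
unlink(b): bitmap=............. | 
create(b): bitmap=F............ | b=[0]
create(c): bitmap=FF........... | b=[0] c=[1]
append(b, 3): bitmap=FFFFF........ | b=[0, 2, 3, 4] c=[1]
append(c, 3): bitmap=FFFFFFFF..... | b=[0, 2, 3, 4] c=[1, 5, 6, 7]
unlink(c): bitmap=F.FFF........ | b=[0, 2, 3, 4]
unlink(b): bitmap=............. | 
create(b): bitmap=F............ | b=[0]
create(a): bitmap=FF........... | a=[1] b=[0]

bitmap = FF...........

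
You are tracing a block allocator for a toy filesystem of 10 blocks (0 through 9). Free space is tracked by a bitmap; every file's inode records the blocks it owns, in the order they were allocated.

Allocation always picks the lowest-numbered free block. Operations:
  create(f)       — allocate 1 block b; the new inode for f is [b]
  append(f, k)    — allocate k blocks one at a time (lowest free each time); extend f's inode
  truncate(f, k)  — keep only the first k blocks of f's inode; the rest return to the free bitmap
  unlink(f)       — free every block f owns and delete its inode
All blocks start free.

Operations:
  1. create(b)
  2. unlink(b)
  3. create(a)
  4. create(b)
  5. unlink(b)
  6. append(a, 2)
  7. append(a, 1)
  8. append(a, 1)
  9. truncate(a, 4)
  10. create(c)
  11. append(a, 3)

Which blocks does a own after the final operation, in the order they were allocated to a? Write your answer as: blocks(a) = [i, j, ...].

blocks(a) = [0, 1, 2, 3, 5, 6, 7]

create(b): bitmap=F......... | b=[0]
unlink(b): bitmap=.......... | 
create(a): bitmap=F......... | a=[0]
create(b): bitmap=FF........ | a=[0] b=[1]
unlink(b): bitmap=F......... | a=[0]
append(a, 2): bitmap=FFF....... | a=[0, 1, 2]
append(a, 1): bitmap=FFFF...... | a=[0, 1, 2, 3]
append(a, 1): bitmap=FFFFF..... | a=[0, 1, 2, 3, 4]
truncate(a, 4): bitmap=FFFF...... | a=[0, 1, 2, 3]
create(c): bitmap=FFFFF..... | a=[0, 1, 2, 3] c=[4]
append(a, 3): bitmap=FFFFFFFF.. | a=[0, 1, 2, 3, 5, 6, 7] c=[4]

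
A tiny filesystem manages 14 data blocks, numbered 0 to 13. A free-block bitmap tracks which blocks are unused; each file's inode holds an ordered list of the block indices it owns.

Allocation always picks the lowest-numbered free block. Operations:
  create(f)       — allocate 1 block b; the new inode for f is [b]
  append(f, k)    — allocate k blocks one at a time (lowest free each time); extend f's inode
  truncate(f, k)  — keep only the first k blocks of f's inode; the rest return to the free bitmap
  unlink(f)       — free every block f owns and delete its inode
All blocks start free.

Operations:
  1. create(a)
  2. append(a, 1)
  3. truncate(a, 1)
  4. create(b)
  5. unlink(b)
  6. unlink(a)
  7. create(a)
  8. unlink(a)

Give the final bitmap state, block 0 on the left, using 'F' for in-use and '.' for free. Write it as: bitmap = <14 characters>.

[1] create(a) — a=0 (map F.............)
[2] append(a, 1) — a=0,1 (map FF............)
[3] truncate(a, 1) — a=0 (map F.............)
[4] create(b) — a=0 b=1 (map FF............)
[5] unlink(b) — a=0 (map F.............)
[6] unlink(a) —  (map ..............)
[7] create(a) — a=0 (map F.............)
[8] unlink(a) —  (map ..............)

bitmap = ..............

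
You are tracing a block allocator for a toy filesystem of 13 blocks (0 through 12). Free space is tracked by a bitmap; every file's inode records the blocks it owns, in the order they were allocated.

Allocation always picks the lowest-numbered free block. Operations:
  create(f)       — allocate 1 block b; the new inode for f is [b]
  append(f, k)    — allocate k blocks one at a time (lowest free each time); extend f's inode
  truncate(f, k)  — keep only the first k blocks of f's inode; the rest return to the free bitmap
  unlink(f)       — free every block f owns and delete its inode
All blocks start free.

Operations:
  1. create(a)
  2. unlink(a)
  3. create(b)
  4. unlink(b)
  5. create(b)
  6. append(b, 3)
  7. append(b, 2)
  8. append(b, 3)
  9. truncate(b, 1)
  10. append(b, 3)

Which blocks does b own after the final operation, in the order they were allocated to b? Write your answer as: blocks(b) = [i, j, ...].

blocks(b) = [0, 1, 2, 3]

[1] create(a) — a=0 (map F............)
[2] unlink(a) —  (map .............)
[3] create(b) — b=0 (map F............)
[4] unlink(b) —  (map .............)
[5] create(b) — b=0 (map F............)
[6] append(b, 3) — b=0,1,2,3 (map FFFF.........)
[7] append(b, 2) — b=0,1,2,3,4,5 (map FFFFFF.......)
[8] append(b, 3) — b=0,1,2,3,4,5,6,7,8 (map FFFFFFFFF....)
[9] truncate(b, 1) — b=0 (map F............)
[10] append(b, 3) — b=0,1,2,3 (map FFFF.........)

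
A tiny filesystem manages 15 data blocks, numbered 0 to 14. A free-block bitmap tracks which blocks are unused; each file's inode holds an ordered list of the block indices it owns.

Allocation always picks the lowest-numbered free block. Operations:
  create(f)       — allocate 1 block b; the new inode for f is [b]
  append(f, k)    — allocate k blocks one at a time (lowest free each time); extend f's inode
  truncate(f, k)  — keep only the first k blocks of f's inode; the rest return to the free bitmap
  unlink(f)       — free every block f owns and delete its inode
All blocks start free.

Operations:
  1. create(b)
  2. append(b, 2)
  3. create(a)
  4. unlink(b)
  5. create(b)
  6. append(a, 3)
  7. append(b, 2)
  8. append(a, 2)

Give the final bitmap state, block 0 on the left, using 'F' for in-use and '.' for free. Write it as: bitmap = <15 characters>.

bitmap = FFFFFFFFF......

[1] create(b) — b=0 (map F..............)
[2] append(b, 2) — b=0,1,2 (map FFF............)
[3] create(a) — a=3 b=0,1,2 (map FFFF...........)
[4] unlink(b) — a=3 (map ...F...........)
[5] create(b) — a=3 b=0 (map F..F...........)
[6] append(a, 3) — a=3,1,2,4 b=0 (map FFFFF..........)
[7] append(b, 2) — a=3,1,2,4 b=0,5,6 (map FFFFFFF........)
[8] append(a, 2) — a=3,1,2,4,7,8 b=0,5,6 (map FFFFFFFFF......)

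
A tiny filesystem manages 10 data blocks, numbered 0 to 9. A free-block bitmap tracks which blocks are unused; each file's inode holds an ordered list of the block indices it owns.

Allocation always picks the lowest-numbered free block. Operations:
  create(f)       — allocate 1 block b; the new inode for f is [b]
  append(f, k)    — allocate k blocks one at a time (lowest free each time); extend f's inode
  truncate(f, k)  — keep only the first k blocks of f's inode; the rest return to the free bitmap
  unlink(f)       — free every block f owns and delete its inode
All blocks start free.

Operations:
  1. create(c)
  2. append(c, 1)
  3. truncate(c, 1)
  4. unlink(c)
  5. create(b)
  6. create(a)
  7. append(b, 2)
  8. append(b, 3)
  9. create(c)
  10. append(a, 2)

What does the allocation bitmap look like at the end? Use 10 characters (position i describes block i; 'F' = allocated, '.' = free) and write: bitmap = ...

bitmap = FFFFFFFFFF

[1] create(c) — c=0 (map F.........)
[2] append(c, 1) — c=0,1 (map FF........)
[3] truncate(c, 1) — c=0 (map F.........)
[4] unlink(c) —  (map ..........)
[5] create(b) — b=0 (map F.........)
[6] create(a) — a=1 b=0 (map FF........)
[7] append(b, 2) — a=1 b=0,2,3 (map FFFF......)
[8] append(b, 3) — a=1 b=0,2,3,4,5,6 (map FFFFFFF...)
[9] create(c) — a=1 b=0,2,3,4,5,6 c=7 (map FFFFFFFF..)
[10] append(a, 2) — a=1,8,9 b=0,2,3,4,5,6 c=7 (map FFFFFFFFFF)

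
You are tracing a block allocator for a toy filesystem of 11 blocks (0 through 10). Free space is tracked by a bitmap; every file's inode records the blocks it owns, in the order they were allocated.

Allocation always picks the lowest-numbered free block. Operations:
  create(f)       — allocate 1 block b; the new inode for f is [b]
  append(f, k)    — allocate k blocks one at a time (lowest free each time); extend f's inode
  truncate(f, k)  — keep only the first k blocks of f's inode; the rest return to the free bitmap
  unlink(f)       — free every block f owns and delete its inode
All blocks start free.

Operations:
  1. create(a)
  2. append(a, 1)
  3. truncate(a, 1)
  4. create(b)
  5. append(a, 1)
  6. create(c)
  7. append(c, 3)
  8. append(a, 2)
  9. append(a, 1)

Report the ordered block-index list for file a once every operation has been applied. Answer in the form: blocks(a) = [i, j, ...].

blocks(a) = [0, 2, 7, 8, 9]

  1. create(a)  ⇒  F..........  {a→[0]}
  2. append(a, 1)  ⇒  FF.........  {a→[0, 1]}
  3. truncate(a, 1)  ⇒  F..........  {a→[0]}
  4. create(b)  ⇒  FF.........  {a→[0]; b→[1]}
  5. append(a, 1)  ⇒  FFF........  {a→[0, 2]; b→[1]}
  6. create(c)  ⇒  FFFF.......  {a→[0, 2]; b→[1]; c→[3]}
  7. append(c, 3)  ⇒  FFFFFFF....  {a→[0, 2]; b→[1]; c→[3, 4, 5, 6]}
  8. append(a, 2)  ⇒  FFFFFFFFF..  {a→[0, 2, 7, 8]; b→[1]; c→[3, 4, 5, 6]}
  9. append(a, 1)  ⇒  FFFFFFFFFF.  {a→[0, 2, 7, 8, 9]; b→[1]; c→[3, 4, 5, 6]}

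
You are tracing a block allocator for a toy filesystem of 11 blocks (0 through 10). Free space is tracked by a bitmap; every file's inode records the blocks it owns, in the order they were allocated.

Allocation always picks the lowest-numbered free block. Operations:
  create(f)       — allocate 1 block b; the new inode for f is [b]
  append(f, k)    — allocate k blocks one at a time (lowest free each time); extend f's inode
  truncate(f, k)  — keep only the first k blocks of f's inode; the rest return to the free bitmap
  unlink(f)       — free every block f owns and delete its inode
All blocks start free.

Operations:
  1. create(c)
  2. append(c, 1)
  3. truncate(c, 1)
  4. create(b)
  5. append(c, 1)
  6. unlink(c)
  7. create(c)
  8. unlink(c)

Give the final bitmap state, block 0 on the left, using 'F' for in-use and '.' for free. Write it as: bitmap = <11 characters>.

bitmap = .F.........

  1. create(c)  ⇒  F..........  {c→[0]}
  2. append(c, 1)  ⇒  FF.........  {c→[0, 1]}
  3. truncate(c, 1)  ⇒  F..........  {c→[0]}
  4. create(b)  ⇒  FF.........  {b→[1]; c→[0]}
  5. append(c, 1)  ⇒  FFF........  {b→[1]; c→[0, 2]}
  6. unlink(c)  ⇒  .F.........  {b→[1]}
  7. create(c)  ⇒  FF.........  {b→[1]; c→[0]}
  8. unlink(c)  ⇒  .F.........  {b→[1]}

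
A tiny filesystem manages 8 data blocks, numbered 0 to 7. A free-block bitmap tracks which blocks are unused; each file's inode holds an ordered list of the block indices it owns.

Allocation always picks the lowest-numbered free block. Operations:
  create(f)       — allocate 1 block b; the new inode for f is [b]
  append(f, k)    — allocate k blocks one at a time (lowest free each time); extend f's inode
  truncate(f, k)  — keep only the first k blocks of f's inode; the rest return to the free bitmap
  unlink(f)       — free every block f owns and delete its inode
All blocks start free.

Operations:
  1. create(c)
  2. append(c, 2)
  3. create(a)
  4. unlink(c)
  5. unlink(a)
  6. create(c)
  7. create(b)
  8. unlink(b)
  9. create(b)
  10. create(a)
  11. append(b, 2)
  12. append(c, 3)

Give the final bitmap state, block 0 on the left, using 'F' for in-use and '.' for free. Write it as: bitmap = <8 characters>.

create(c): bitmap=F....... | c=[0]
append(c, 2): bitmap=FFF..... | c=[0, 1, 2]
create(a): bitmap=FFFF.... | a=[3] c=[0, 1, 2]
unlink(c): bitmap=...F.... | a=[3]
unlink(a): bitmap=........ | 
create(c): bitmap=F....... | c=[0]
create(b): bitmap=FF...... | b=[1] c=[0]
unlink(b): bitmap=F....... | c=[0]
create(b): bitmap=FF...... | b=[1] c=[0]
create(a): bitmap=FFF..... | a=[2] b=[1] c=[0]
append(b, 2): bitmap=FFFFF... | a=[2] b=[1, 3, 4] c=[0]
append(c, 3): bitmap=FFFFFFFF | a=[2] b=[1, 3, 4] c=[0, 5, 6, 7]

bitmap = FFFFFFFF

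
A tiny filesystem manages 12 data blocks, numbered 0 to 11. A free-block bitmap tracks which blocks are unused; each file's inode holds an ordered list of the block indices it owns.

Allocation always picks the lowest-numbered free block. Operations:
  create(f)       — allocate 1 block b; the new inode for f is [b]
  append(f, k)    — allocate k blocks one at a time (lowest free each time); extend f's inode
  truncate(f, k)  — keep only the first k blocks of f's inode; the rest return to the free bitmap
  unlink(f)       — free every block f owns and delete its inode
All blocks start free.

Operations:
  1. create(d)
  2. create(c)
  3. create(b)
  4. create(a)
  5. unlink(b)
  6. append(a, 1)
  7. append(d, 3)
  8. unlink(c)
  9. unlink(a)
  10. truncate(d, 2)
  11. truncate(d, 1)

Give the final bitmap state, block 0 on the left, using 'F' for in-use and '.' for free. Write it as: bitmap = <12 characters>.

  1. create(d)  ⇒  F...........  {d→[0]}
  2. create(c)  ⇒  FF..........  {c→[1]; d→[0]}
  3. create(b)  ⇒  FFF.........  {b→[2]; c→[1]; d→[0]}
  4. create(a)  ⇒  FFFF........  {a→[3]; b→[2]; c→[1]; d→[0]}
  5. unlink(b)  ⇒  FF.F........  {a→[3]; c→[1]; d→[0]}
  6. append(a, 1)  ⇒  FFFF........  {a→[3, 2]; c→[1]; d→[0]}
  7. append(d, 3)  ⇒  FFFFFFF.....  {a→[3, 2]; c→[1]; d→[0, 4, 5, 6]}
  8. unlink(c)  ⇒  F.FFFFF.....  {a→[3, 2]; d→[0, 4, 5, 6]}
  9. unlink(a)  ⇒  F...FFF.....  {d→[0, 4, 5, 6]}
  10. truncate(d, 2)  ⇒  F...F.......  {d→[0, 4]}
  11. truncate(d, 1)  ⇒  F...........  {d→[0]}

bitmap = F...........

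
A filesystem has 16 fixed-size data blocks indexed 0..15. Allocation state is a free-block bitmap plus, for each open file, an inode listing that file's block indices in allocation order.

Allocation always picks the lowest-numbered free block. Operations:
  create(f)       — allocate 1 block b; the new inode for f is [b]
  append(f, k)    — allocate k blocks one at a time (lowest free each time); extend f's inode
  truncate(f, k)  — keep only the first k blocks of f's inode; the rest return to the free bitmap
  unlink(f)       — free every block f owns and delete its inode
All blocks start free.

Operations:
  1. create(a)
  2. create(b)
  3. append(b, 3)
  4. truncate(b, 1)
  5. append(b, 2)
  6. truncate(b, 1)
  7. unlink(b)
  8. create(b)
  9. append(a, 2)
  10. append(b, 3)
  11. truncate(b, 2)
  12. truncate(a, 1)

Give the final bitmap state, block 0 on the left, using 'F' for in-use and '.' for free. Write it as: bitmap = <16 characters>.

bitmap = FF..F...........

after create(a) → a:[0]  free=[F...............]
after create(b) → a:[0], b:[1]  free=[FF..............]
after append(b, 3) → a:[0], b:[1, 2, 3, 4]  free=[FFFFF...........]
after truncate(b, 1) → a:[0], b:[1]  free=[FF..............]
after append(b, 2) → a:[0], b:[1, 2, 3]  free=[FFFF............]
after truncate(b, 1) → a:[0], b:[1]  free=[FF..............]
after unlink(b) → a:[0]  free=[F...............]
after create(b) → a:[0], b:[1]  free=[FF..............]
after append(a, 2) → a:[0, 2, 3], b:[1]  free=[FFFF............]
after append(b, 3) → a:[0, 2, 3], b:[1, 4, 5, 6]  free=[FFFFFFF.........]
after truncate(b, 2) → a:[0, 2, 3], b:[1, 4]  free=[FFFFF...........]
after truncate(a, 1) → a:[0], b:[1, 4]  free=[FF..F...........]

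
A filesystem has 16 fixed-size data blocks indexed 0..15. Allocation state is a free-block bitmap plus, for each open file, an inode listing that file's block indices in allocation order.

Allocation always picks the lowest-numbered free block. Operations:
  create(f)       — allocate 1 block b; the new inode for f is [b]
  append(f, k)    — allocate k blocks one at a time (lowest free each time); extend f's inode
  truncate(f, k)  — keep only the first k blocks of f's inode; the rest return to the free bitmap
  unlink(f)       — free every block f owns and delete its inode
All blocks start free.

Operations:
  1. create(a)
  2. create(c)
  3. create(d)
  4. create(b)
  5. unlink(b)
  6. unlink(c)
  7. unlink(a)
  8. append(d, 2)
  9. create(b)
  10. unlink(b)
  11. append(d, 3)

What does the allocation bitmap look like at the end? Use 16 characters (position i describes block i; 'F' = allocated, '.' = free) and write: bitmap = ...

bitmap = FFFFFF..........

after create(a) → a:[0]  free=[F...............]
after create(c) → a:[0], c:[1]  free=[FF..............]
after create(d) → a:[0], c:[1], d:[2]  free=[FFF.............]
after create(b) → a:[0], b:[3], c:[1], d:[2]  free=[FFFF............]
after unlink(b) → a:[0], c:[1], d:[2]  free=[FFF.............]
after unlink(c) → a:[0], d:[2]  free=[F.F.............]
after unlink(a) → d:[2]  free=[..F.............]
after append(d, 2) → d:[2, 0, 1]  free=[FFF.............]
after create(b) → b:[3], d:[2, 0, 1]  free=[FFFF............]
after unlink(b) → d:[2, 0, 1]  free=[FFF.............]
after append(d, 3) → d:[2, 0, 1, 3, 4, 5]  free=[FFFFFF..........]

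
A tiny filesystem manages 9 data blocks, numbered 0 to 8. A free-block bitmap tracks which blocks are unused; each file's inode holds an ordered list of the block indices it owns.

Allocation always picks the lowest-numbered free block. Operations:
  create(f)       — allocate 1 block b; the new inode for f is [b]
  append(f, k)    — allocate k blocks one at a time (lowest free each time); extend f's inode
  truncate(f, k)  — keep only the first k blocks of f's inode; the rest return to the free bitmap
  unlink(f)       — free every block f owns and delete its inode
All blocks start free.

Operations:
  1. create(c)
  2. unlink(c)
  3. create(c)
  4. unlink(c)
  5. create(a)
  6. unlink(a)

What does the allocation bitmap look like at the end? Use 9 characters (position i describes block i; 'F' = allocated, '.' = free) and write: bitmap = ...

bitmap = .........

create(c): bitmap=F........ | c=[0]
unlink(c): bitmap=......... | 
create(c): bitmap=F........ | c=[0]
unlink(c): bitmap=......... | 
create(a): bitmap=F........ | a=[0]
unlink(a): bitmap=......... | 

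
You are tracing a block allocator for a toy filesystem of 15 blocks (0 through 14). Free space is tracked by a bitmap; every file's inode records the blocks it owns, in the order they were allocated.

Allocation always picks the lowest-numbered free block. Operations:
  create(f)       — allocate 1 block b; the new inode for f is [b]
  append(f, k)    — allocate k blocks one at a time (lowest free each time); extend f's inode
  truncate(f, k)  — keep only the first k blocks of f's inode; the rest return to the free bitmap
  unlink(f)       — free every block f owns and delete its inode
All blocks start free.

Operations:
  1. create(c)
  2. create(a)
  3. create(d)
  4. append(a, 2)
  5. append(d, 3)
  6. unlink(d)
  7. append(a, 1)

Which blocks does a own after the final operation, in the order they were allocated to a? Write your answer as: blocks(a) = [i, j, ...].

blocks(a) = [1, 3, 4, 2]

  1. create(c)  ⇒  F..............  {c→[0]}
  2. create(a)  ⇒  FF.............  {a→[1]; c→[0]}
  3. create(d)  ⇒  FFF............  {a→[1]; c→[0]; d→[2]}
  4. append(a, 2)  ⇒  FFFFF..........  {a→[1, 3, 4]; c→[0]; d→[2]}
  5. append(d, 3)  ⇒  FFFFFFFF.......  {a→[1, 3, 4]; c→[0]; d→[2, 5, 6, 7]}
  6. unlink(d)  ⇒  FF.FF..........  {a→[1, 3, 4]; c→[0]}
  7. append(a, 1)  ⇒  FFFFF..........  {a→[1, 3, 4, 2]; c→[0]}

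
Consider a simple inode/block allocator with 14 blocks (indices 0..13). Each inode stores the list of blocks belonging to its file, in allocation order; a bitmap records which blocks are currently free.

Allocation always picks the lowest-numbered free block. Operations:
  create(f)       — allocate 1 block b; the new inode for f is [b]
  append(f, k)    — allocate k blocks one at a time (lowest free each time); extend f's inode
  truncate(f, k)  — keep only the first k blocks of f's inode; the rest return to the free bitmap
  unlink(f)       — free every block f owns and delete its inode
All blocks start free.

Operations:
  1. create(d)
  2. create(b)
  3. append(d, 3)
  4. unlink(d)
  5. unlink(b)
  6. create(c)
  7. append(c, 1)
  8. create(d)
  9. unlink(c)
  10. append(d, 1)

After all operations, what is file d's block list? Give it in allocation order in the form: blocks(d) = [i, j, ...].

blocks(d) = [2, 0]

create(d): bitmap=F............. | d=[0]
create(b): bitmap=FF............ | b=[1] d=[0]
append(d, 3): bitmap=FFFFF......... | b=[1] d=[0, 2, 3, 4]
unlink(d): bitmap=.F............ | b=[1]
unlink(b): bitmap=.............. | 
create(c): bitmap=F............. | c=[0]
append(c, 1): bitmap=FF............ | c=[0, 1]
create(d): bitmap=FFF........... | c=[0, 1] d=[2]
unlink(c): bitmap=..F........... | d=[2]
append(d, 1): bitmap=F.F........... | d=[2, 0]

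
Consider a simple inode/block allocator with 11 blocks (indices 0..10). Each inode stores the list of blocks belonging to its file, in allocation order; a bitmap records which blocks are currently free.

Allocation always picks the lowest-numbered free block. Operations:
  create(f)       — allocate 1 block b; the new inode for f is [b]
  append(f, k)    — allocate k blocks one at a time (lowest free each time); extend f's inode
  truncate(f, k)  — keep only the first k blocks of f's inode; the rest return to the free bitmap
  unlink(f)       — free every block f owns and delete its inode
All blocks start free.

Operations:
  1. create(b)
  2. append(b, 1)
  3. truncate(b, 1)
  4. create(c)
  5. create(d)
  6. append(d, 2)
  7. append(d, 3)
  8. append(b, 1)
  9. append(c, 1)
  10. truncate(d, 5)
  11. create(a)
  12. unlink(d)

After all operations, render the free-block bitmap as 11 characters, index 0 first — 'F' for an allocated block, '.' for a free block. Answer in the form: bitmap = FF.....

bitmap = FF.....FFF.

create(b): bitmap=F.......... | b=[0]
append(b, 1): bitmap=FF......... | b=[0, 1]
truncate(b, 1): bitmap=F.......... | b=[0]
create(c): bitmap=FF......... | b=[0] c=[1]
create(d): bitmap=FFF........ | b=[0] c=[1] d=[2]
append(d, 2): bitmap=FFFFF...... | b=[0] c=[1] d=[2, 3, 4]
append(d, 3): bitmap=FFFFFFFF... | b=[0] c=[1] d=[2, 3, 4, 5, 6, 7]
append(b, 1): bitmap=FFFFFFFFF.. | b=[0, 8] c=[1] d=[2, 3, 4, 5, 6, 7]
append(c, 1): bitmap=FFFFFFFFFF. | b=[0, 8] c=[1, 9] d=[2, 3, 4, 5, 6, 7]
truncate(d, 5): bitmap=FFFFFFF.FF. | b=[0, 8] c=[1, 9] d=[2, 3, 4, 5, 6]
create(a): bitmap=FFFFFFFFFF. | a=[7] b=[0, 8] c=[1, 9] d=[2, 3, 4, 5, 6]
unlink(d): bitmap=FF.....FFF. | a=[7] b=[0, 8] c=[1, 9]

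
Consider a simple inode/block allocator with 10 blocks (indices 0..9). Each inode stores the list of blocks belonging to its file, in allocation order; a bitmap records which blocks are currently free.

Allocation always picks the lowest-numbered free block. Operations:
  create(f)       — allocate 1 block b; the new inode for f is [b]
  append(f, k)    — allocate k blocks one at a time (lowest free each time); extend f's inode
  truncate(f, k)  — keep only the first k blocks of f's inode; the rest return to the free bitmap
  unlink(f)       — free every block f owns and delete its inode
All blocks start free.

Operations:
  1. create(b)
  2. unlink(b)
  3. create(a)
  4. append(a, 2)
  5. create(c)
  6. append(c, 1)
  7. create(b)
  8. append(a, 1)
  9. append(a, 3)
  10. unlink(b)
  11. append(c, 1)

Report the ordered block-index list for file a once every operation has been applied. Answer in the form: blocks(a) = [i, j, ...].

blocks(a) = [0, 1, 2, 6, 7, 8, 9]

  1. create(b)  ⇒  F.........  {b→[0]}
  2. unlink(b)  ⇒  ..........  {}
  3. create(a)  ⇒  F.........  {a→[0]}
  4. append(a, 2)  ⇒  FFF.......  {a→[0, 1, 2]}
  5. create(c)  ⇒  FFFF......  {a→[0, 1, 2]; c→[3]}
  6. append(c, 1)  ⇒  FFFFF.....  {a→[0, 1, 2]; c→[3, 4]}
  7. create(b)  ⇒  FFFFFF....  {a→[0, 1, 2]; b→[5]; c→[3, 4]}
  8. append(a, 1)  ⇒  FFFFFFF...  {a→[0, 1, 2, 6]; b→[5]; c→[3, 4]}
  9. append(a, 3)  ⇒  FFFFFFFFFF  {a→[0, 1, 2, 6, 7, 8, 9]; b→[5]; c→[3, 4]}
  10. unlink(b)  ⇒  FFFFF.FFFF  {a→[0, 1, 2, 6, 7, 8, 9]; c→[3, 4]}
  11. append(c, 1)  ⇒  FFFFFFFFFF  {a→[0, 1, 2, 6, 7, 8, 9]; c→[3, 4, 5]}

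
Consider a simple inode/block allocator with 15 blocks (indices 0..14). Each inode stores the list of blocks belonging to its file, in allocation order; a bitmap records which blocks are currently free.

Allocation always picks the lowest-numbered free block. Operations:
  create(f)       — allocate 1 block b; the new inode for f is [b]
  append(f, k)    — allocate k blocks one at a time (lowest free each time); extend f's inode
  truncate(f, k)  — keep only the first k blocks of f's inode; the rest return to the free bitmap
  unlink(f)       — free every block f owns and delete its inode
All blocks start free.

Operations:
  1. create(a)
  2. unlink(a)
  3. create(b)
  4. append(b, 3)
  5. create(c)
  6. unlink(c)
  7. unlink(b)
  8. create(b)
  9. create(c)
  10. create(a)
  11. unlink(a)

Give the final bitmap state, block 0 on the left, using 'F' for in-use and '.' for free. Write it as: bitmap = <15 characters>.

after create(a) → a:[0]  free=[F..............]
after unlink(a) →   free=[...............]
after create(b) → b:[0]  free=[F..............]
after append(b, 3) → b:[0, 1, 2, 3]  free=[FFFF...........]
after create(c) → b:[0, 1, 2, 3], c:[4]  free=[FFFFF..........]
after unlink(c) → b:[0, 1, 2, 3]  free=[FFFF...........]
after unlink(b) →   free=[...............]
after create(b) → b:[0]  free=[F..............]
after create(c) → b:[0], c:[1]  free=[FF.............]
after create(a) → a:[2], b:[0], c:[1]  free=[FFF............]
after unlink(a) → b:[0], c:[1]  free=[FF.............]

bitmap = FF.............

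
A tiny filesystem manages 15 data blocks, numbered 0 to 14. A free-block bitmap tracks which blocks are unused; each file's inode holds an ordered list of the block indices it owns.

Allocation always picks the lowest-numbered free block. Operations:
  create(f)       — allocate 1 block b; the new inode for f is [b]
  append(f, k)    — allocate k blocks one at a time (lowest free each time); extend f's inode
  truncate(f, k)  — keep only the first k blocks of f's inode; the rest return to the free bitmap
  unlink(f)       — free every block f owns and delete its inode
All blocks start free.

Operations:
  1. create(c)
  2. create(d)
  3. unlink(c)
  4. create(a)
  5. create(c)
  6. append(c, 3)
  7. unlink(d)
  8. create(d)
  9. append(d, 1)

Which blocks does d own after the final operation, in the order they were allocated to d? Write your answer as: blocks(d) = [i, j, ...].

  1. create(c)  ⇒  F..............  {c→[0]}
  2. create(d)  ⇒  FF.............  {c→[0]; d→[1]}
  3. unlink(c)  ⇒  .F.............  {d→[1]}
  4. create(a)  ⇒  FF.............  {a→[0]; d→[1]}
  5. create(c)  ⇒  FFF............  {a→[0]; c→[2]; d→[1]}
  6. append(c, 3)  ⇒  FFFFFF.........  {a→[0]; c→[2, 3, 4, 5]; d→[1]}
  7. unlink(d)  ⇒  F.FFFF.........  {a→[0]; c→[2, 3, 4, 5]}
  8. create(d)  ⇒  FFFFFF.........  {a→[0]; c→[2, 3, 4, 5]; d→[1]}
  9. append(d, 1)  ⇒  FFFFFFF........  {a→[0]; c→[2, 3, 4, 5]; d→[1, 6]}

blocks(d) = [1, 6]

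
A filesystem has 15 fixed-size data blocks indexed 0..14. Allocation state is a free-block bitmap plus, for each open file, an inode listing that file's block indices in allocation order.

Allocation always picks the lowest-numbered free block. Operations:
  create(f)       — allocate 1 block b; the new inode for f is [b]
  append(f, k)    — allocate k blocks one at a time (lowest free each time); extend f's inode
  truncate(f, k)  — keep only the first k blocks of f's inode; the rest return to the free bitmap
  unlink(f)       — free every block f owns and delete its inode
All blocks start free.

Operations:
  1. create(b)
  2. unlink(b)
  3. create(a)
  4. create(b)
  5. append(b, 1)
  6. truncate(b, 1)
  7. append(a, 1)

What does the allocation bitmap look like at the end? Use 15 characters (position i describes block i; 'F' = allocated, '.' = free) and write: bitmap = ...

bitmap = FFF............

  1. create(b)  ⇒  F..............  {b→[0]}
  2. unlink(b)  ⇒  ...............  {}
  3. create(a)  ⇒  F..............  {a→[0]}
  4. create(b)  ⇒  FF.............  {a→[0]; b→[1]}
  5. append(b, 1)  ⇒  FFF............  {a→[0]; b→[1, 2]}
  6. truncate(b, 1)  ⇒  FF.............  {a→[0]; b→[1]}
  7. append(a, 1)  ⇒  FFF............  {a→[0, 2]; b→[1]}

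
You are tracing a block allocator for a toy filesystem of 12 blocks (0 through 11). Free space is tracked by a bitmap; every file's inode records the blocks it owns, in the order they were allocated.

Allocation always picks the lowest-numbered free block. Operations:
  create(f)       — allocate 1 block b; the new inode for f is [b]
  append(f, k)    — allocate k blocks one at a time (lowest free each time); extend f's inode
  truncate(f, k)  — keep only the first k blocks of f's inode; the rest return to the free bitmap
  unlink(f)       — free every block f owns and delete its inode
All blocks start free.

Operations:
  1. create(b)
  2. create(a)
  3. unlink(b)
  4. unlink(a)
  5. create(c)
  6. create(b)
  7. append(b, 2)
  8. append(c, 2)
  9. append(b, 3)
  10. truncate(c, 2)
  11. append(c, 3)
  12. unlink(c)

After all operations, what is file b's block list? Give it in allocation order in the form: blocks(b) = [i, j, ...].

create(b): bitmap=F........... | b=[0]
create(a): bitmap=FF.......... | a=[1] b=[0]
unlink(b): bitmap=.F.......... | a=[1]
unlink(a): bitmap=............ | 
create(c): bitmap=F........... | c=[0]
create(b): bitmap=FF.......... | b=[1] c=[0]
append(b, 2): bitmap=FFFF........ | b=[1, 2, 3] c=[0]
append(c, 2): bitmap=FFFFFF...... | b=[1, 2, 3] c=[0, 4, 5]
append(b, 3): bitmap=FFFFFFFFF... | b=[1, 2, 3, 6, 7, 8] c=[0, 4, 5]
truncate(c, 2): bitmap=FFFFF.FFF... | b=[1, 2, 3, 6, 7, 8] c=[0, 4]
append(c, 3): bitmap=FFFFFFFFFFF. | b=[1, 2, 3, 6, 7, 8] c=[0, 4, 5, 9, 10]
unlink(c): bitmap=.FFF..FFF... | b=[1, 2, 3, 6, 7, 8]

blocks(b) = [1, 2, 3, 6, 7, 8]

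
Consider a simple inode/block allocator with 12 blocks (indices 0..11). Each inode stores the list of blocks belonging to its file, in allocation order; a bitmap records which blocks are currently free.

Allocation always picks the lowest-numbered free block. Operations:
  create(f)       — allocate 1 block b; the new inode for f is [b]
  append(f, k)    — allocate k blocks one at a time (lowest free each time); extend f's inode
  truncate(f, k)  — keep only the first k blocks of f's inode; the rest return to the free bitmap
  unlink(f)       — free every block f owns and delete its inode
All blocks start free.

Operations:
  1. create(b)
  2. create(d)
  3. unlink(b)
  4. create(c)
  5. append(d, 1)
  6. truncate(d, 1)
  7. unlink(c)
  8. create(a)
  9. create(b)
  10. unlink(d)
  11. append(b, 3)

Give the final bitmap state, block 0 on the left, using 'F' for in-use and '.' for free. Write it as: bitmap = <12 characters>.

bitmap = FFFFF.......

create(b): bitmap=F........... | b=[0]
create(d): bitmap=FF.......... | b=[0] d=[1]
unlink(b): bitmap=.F.......... | d=[1]
create(c): bitmap=FF.......... | c=[0] d=[1]
append(d, 1): bitmap=FFF......... | c=[0] d=[1, 2]
truncate(d, 1): bitmap=FF.......... | c=[0] d=[1]
unlink(c): bitmap=.F.......... | d=[1]
create(a): bitmap=FF.......... | a=[0] d=[1]
create(b): bitmap=FFF......... | a=[0] b=[2] d=[1]
unlink(d): bitmap=F.F......... | a=[0] b=[2]
append(b, 3): bitmap=FFFFF....... | a=[0] b=[2, 1, 3, 4]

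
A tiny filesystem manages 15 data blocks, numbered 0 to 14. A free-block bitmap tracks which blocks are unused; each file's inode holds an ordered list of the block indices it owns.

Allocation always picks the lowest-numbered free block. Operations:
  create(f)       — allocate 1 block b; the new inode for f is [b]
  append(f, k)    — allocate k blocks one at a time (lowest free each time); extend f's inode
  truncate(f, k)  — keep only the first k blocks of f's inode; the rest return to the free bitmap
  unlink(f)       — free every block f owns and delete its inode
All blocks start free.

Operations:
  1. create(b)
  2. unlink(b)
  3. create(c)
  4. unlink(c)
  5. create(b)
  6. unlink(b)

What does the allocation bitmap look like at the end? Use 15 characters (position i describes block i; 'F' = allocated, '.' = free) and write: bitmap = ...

after create(b) → b:[0]  free=[F..............]
after unlink(b) →   free=[...............]
after create(c) → c:[0]  free=[F..............]
after unlink(c) →   free=[...............]
after create(b) → b:[0]  free=[F..............]
after unlink(b) →   free=[...............]

bitmap = ...............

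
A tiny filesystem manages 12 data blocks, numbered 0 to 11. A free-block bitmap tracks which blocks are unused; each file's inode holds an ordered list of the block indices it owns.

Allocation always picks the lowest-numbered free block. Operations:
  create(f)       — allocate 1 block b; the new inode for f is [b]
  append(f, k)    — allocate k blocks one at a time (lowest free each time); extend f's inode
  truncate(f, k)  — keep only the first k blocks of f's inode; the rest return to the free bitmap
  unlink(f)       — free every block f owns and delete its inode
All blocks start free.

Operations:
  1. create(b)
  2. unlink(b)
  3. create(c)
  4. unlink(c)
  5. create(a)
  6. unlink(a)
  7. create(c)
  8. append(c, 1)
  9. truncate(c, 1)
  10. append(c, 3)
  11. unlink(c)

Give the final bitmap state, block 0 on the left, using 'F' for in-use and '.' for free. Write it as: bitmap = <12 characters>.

  1. create(b)  ⇒  F...........  {b→[0]}
  2. unlink(b)  ⇒  ............  {}
  3. create(c)  ⇒  F...........  {c→[0]}
  4. unlink(c)  ⇒  ............  {}
  5. create(a)  ⇒  F...........  {a→[0]}
  6. unlink(a)  ⇒  ............  {}
  7. create(c)  ⇒  F...........  {c→[0]}
  8. append(c, 1)  ⇒  FF..........  {c→[0, 1]}
  9. truncate(c, 1)  ⇒  F...........  {c→[0]}
  10. append(c, 3)  ⇒  FFFF........  {c→[0, 1, 2, 3]}
  11. unlink(c)  ⇒  ............  {}

bitmap = ............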